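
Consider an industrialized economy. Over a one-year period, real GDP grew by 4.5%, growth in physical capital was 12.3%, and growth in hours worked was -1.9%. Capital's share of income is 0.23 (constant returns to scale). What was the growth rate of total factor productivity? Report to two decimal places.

Total factor productivity growth was 3.13%.

Labor's share = 1 − 0.23 = 0.77.
Physical capital: 0.23 × 12.3 = 2.829 pp.
Hours worked: 0.77 × (-1.9) = -1.463 pp.
TFP growth = 4.5 − 1.366 = 3.134%.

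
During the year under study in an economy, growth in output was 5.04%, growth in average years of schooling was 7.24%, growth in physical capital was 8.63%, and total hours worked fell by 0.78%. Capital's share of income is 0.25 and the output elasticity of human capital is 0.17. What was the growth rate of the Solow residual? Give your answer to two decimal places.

Labor's share = 1 − 0.25 − 0.17 = 0.58.
Physical capital: 0.25 × 8.63 = 2.1575 pp.
Average years of schooling: 0.17 × 7.24 = 1.2308 pp.
Total hours worked: 0.58 × (-0.78) = -0.4524 pp.
TFP growth = 5.04 − 2.9359 = 2.1041%.

The Solow residual grew 2.10%.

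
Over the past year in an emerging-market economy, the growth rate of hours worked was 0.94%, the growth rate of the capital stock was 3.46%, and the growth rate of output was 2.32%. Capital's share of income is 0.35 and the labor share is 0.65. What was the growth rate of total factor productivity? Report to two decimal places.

0.50%

Labor's share = 1 − 0.35 = 0.65.
The capital stock: 0.35 × 3.46 = 1.211 pp.
Hours worked: 0.65 × 0.94 = 0.611 pp.
TFP growth = 2.32 − 1.822 = 0.498%.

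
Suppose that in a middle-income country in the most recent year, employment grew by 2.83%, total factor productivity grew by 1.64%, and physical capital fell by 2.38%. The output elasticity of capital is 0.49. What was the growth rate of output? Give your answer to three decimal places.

Labor's share = 1 − 0.49 = 0.51.
Physical capital: 0.49 × (-2.38) = -1.1662 pp.
Employment: 0.51 × 2.83 = 1.4433 pp.
Output growth = 1.64 + 0.2771 = 1.9171%.

1.917%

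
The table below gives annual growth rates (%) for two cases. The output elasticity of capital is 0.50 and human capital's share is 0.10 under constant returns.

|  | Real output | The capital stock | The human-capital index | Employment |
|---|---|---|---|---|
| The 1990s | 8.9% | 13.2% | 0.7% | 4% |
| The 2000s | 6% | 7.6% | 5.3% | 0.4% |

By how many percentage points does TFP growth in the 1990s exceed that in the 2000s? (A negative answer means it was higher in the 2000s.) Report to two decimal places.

Labor's share = 1 − 0.5 − 0.1 = 0.4.
The 1990s: TFP = 8.9 − 6.6 − 0.07 − 1.6 = 0.63%.
The 2000s: TFP = 6 − 3.8 − 0.53 − 0.16 = 1.51%.
Difference = 0.63 − (1.51) = -0.88 pp.

-0.88 percentage points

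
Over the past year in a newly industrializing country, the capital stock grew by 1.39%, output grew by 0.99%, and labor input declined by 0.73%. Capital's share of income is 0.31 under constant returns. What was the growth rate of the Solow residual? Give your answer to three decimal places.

The Solow residual growth was 1.063%.

Labor's share = 1 − 0.31 = 0.69.
The capital stock: 0.31 × 1.39 = 0.4309 pp.
Labor input: 0.69 × (-0.73) = -0.5037 pp.
TFP growth = 0.99 + 0.0728 = 1.0628%.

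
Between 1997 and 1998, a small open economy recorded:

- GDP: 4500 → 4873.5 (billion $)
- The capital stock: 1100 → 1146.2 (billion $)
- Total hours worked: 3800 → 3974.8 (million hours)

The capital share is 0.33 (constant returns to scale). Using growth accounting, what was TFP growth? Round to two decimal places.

GDP growth = (4873.5 − 4500) / 4500 = 8.3%.
The capital stock growth = (1146.2 − 1100) / 1100 = 4.2%.
Total hours worked growth = (3974.8 − 3800) / 3800 = 4.6%.
Labor's share = 1 − 0.33 = 0.67.
The capital stock: 0.33 × 4.2 = 1.386 pp.
Total hours worked: 0.67 × 4.6 = 3.082 pp.
TFP growth = 8.3 − 4.468 = 3.832%.

TFP grew 3.83%.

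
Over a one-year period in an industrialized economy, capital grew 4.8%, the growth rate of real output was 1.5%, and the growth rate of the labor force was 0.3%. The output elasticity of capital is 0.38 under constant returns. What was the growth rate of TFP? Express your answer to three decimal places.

-0.510%

Labor's share = 1 − 0.38 = 0.62.
Capital: 0.38 × 4.8 = 1.824 pp.
The labor force: 0.62 × 0.3 = 0.186 pp.
TFP growth = 1.5 − 2.01 = -0.51%.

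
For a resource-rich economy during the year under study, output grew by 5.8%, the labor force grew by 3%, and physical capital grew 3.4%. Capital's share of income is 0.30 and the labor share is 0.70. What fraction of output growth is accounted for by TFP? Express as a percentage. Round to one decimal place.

46.2%

Labor's share = 1 − 0.3 = 0.7.
Physical capital: 0.3 × 3.4 = 1.02 pp.
The labor force: 0.7 × 3 = 2.1 pp.
TFP growth = 5.8 − 3.12 = 2.68%.
TFP share of growth = 2.68 / 5.8 × 100 = 46.207%.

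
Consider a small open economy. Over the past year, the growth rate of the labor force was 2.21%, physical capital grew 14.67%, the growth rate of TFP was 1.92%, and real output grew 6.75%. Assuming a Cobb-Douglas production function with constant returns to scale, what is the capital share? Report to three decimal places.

0.210

gY = gA + α·gK + (1−α)·gL, so gY − gA − gL = α(gK − gL).
6.75 − 1.92 − 2.21 = α × (14.67 − 2.21).
2.62 = 12.46 α, so α = 0.21027.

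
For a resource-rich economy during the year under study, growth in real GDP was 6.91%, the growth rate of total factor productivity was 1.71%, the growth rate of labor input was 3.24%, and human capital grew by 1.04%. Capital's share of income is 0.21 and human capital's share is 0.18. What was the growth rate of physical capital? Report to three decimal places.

Labor's share = 1 − 0.21 − 0.18 = 0.61.
gY = gA + 0.18×1.04 + 0.61×3.24 + 0.21×g.
0.21×g = 6.91 − 1.71 − 2.1636 = 3.0364.
g = 3.0364 / 0.21 = 14.45905%.

Physical capital growth was 14.459%.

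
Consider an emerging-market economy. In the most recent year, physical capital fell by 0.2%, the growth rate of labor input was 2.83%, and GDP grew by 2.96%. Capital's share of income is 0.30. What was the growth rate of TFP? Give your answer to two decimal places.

1.04%

Labor's share = 1 − 0.3 = 0.7.
Physical capital: 0.3 × (-0.2) = -0.06 pp.
Labor input: 0.7 × 2.83 = 1.981 pp.
TFP growth = 2.96 − 1.921 = 1.039%.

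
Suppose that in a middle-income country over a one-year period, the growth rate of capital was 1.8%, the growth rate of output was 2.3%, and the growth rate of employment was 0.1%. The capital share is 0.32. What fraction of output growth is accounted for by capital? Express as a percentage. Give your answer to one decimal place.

Capital contributed 0.32 × 1.8 = 0.576 pp.
Share of growth = 0.576 / 2.3 × 100 = 25.043%.

Capital accounted for 25.0% of growth.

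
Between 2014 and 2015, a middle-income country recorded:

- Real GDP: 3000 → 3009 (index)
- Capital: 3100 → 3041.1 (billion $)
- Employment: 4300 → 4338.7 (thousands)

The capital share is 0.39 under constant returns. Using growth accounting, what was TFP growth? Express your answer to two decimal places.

0.49%

Real GDP growth = (3009 − 3000) / 3000 = 0.3%.
Capital growth = (3041.1 − 3100) / 3100 = -1.9%.
Employment growth = (4338.7 − 4300) / 4300 = 0.9%.
Labor's share = 1 − 0.39 = 0.61.
Capital: 0.39 × (-1.9) = -0.741 pp.
Employment: 0.61 × 0.9 = 0.549 pp.
TFP growth = 0.3 + 0.192 = 0.492%.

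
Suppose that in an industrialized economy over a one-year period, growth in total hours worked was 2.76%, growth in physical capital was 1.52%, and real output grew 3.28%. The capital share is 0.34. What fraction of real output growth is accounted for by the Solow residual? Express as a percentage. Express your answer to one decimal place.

Labor's share = 1 − 0.34 = 0.66.
Physical capital: 0.34 × 1.52 = 0.5168 pp.
Total hours worked: 0.66 × 2.76 = 1.8216 pp.
TFP growth = 3.28 − 2.3384 = 0.9416%.
TFP share of growth = 0.9416 / 3.28 × 100 = 28.707%.

28.7%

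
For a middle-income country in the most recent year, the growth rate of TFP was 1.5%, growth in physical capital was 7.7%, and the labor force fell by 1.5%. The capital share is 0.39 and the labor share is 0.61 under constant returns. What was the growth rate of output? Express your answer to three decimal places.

Labor's share = 1 − 0.39 = 0.61.
Physical capital: 0.39 × 7.7 = 3.003 pp.
The labor force: 0.61 × (-1.5) = -0.915 pp.
Output growth = 1.5 + 2.088 = 3.588%.

3.588%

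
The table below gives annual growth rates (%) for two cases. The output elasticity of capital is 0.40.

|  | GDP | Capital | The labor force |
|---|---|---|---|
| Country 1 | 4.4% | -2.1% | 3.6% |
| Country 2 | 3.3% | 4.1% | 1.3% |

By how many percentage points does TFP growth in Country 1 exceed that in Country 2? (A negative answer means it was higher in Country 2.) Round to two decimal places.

2.20 percentage points

Labor's share = 1 − 0.4 = 0.6.
Country 1: TFP = 4.4 + 0.84 − 2.16 = 3.08%.
Country 2: TFP = 3.3 − 1.64 − 0.78 = 0.88%.
Difference = 3.08 − (0.88) = 2.2 pp.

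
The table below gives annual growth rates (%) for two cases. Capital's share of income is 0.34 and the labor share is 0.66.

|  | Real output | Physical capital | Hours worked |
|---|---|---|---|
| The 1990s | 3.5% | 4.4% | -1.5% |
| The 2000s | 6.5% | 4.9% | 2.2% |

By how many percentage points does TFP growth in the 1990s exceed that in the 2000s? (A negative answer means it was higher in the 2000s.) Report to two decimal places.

-0.39 percentage points

Labor's share = 1 − 0.34 = 0.66.
The 1990s: TFP = 3.5 − 1.496 + 0.99 = 2.994%.
The 2000s: TFP = 6.5 − 1.666 − 1.452 = 3.382%.
Difference = 2.994 − (3.382) = -0.388 pp.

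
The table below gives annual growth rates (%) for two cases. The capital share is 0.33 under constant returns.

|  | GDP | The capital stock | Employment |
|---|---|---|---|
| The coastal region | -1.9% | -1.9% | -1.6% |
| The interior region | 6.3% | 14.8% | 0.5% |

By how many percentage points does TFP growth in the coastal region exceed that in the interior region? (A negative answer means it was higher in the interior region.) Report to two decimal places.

Labor's share = 1 − 0.33 = 0.67.
The coastal region: TFP = -1.9 + 0.627 + 1.072 = -0.201%.
The interior region: TFP = 6.3 − 4.884 − 0.335 = 1.081%.
Difference = -0.201 − (1.081) = -1.282 pp.

-1.28 percentage points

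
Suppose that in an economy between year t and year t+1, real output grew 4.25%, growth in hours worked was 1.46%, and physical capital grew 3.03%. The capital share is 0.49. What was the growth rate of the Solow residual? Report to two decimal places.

2.02%

Labor's share = 1 − 0.49 = 0.51.
Physical capital: 0.49 × 3.03 = 1.4847 pp.
Hours worked: 0.51 × 1.46 = 0.7446 pp.
TFP growth = 4.25 − 2.2293 = 2.0207%.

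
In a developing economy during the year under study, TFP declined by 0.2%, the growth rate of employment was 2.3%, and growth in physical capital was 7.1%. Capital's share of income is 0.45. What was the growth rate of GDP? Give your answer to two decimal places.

Labor's share = 1 − 0.45 = 0.55.
Physical capital: 0.45 × 7.1 = 3.195 pp.
Employment: 0.55 × 2.3 = 1.265 pp.
Output growth = -0.2 + 4.46 = 4.26%.

GDP growth was 4.26%.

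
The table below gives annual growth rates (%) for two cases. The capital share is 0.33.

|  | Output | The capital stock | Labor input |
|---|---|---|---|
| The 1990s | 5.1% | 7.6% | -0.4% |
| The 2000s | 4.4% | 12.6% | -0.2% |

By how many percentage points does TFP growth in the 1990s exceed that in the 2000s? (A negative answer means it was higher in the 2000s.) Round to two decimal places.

Labor's share = 1 − 0.33 = 0.67.
The 1990s: TFP = 5.1 − 2.508 + 0.268 = 2.86%.
The 2000s: TFP = 4.4 − 4.158 + 0.134 = 0.376%.
Difference = 2.86 − (0.376) = 2.484 pp.

2.48 percentage points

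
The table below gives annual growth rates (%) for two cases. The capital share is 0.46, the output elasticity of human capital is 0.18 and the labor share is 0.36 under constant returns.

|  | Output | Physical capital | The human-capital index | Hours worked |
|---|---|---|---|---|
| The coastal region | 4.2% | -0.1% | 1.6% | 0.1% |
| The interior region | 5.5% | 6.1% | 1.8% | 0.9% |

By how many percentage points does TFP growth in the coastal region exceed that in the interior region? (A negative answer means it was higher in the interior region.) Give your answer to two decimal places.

1.88 percentage points

Labor's share = 1 − 0.46 − 0.18 = 0.36.
The coastal region: TFP = 4.2 + 0.046 − 0.288 − 0.036 = 3.922%.
The interior region: TFP = 5.5 − 2.806 − 0.324 − 0.324 = 2.046%.
Difference = 3.922 − (2.046) = 1.876 pp.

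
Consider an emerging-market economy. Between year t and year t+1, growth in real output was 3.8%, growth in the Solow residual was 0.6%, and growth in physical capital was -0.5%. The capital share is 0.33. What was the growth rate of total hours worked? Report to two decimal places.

Labor's share = 1 − 0.33 = 0.67.
gY = gA + 0.33×(-0.5) + 0.67×g.
0.67×g = 3.8 − 0.6 + 0.165 = 3.365.
g = 3.365 / 0.67 = 5.0224%.

5.02%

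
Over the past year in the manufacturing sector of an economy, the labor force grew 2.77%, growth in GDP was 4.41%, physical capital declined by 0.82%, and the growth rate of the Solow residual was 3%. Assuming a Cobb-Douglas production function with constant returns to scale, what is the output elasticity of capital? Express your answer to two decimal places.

gY = gA + α·gK + (1−α)·gL, so gY − gA − gL = α(gK − gL).
4.41 − 3 − 2.77 = α × (-0.82 − 2.77).
-1.36 = -3.59 α, so α = 0.3788.

0.38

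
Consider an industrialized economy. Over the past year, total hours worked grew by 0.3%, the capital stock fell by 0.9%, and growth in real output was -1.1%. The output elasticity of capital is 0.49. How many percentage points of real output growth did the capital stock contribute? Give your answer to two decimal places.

-0.44 percentage points

Contribution = share × growth = 0.49 × (-0.9) = -0.441 pp.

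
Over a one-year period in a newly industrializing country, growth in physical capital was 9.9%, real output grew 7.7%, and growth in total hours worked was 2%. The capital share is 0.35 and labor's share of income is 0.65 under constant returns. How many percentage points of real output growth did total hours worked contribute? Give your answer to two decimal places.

1.30 percentage points

Labor's share = 1 − 0.35 = 0.65.
Contribution = share × growth = 0.65 × 2 = 1.3 pp.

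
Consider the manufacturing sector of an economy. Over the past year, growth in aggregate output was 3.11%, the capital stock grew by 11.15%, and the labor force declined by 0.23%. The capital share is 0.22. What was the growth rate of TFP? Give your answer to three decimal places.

TFP growth was 0.836%.

Labor's share = 1 − 0.22 = 0.78.
The capital stock: 0.22 × 11.15 = 2.453 pp.
The labor force: 0.78 × (-0.23) = -0.1794 pp.
TFP growth = 3.11 − 2.2736 = 0.8364%.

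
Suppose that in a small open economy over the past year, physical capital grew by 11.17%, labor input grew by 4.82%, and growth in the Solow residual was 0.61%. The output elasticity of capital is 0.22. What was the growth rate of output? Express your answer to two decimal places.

Output growth was 6.83%.

Labor's share = 1 − 0.22 = 0.78.
Physical capital: 0.22 × 11.17 = 2.4574 pp.
Labor input: 0.78 × 4.82 = 3.7596 pp.
Output growth = 0.61 + 6.217 = 6.827%.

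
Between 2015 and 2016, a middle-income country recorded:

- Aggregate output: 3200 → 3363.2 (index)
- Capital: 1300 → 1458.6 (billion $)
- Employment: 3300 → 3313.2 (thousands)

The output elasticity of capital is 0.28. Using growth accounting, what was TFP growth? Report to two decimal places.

1.40%

Aggregate output growth = (3363.2 − 3200) / 3200 = 5.1%.
Capital growth = (1458.6 − 1300) / 1300 = 12.2%.
Employment growth = (3313.2 − 3300) / 3300 = 0.4%.
Labor's share = 1 − 0.28 = 0.72.
Capital: 0.28 × 12.2 = 3.416 pp.
Employment: 0.72 × 0.4 = 0.288 pp.
TFP growth = 5.1 − 3.704 = 1.396%.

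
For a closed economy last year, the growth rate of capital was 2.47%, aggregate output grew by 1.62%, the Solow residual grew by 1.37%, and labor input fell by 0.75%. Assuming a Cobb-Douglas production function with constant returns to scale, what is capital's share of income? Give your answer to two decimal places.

0.31

gY = gA + α·gK + (1−α)·gL, so gY − gA − gL = α(gK − gL).
1.62 − 1.37 + 0.75 = α × (2.47 − (-0.75)).
1 = 3.22 α, so α = 0.3106.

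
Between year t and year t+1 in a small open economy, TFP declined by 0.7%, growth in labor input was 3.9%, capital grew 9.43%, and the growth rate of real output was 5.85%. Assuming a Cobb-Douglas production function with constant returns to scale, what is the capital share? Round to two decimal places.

gY = gA + α·gK + (1−α)·gL, so gY − gA − gL = α(gK − gL).
5.85 + 0.7 − 3.9 = α × (9.43 − 3.9).
2.65 = 5.53 α, so α = 0.4792.

0.48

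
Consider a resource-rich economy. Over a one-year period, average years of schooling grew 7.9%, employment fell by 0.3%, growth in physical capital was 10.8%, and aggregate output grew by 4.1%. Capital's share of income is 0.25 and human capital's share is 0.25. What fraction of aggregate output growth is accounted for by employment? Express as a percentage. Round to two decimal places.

-3.66%

Labor's share = 1 − 0.25 − 0.25 = 0.5.
Employment contributed 0.5 × (-0.3) = -0.15 pp.
Share of growth = -0.15 / 4.1 × 100 = -3.6585%.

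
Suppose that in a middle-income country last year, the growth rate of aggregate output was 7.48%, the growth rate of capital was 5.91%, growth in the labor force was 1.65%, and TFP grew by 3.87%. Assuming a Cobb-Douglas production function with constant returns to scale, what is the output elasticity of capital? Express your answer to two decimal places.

α = 0.46

gY = gA + α·gK + (1−α)·gL, so gY − gA − gL = α(gK − gL).
7.48 − 3.87 − 1.65 = α × (5.91 − 1.65).
1.96 = 4.26 α, so α = 0.4601.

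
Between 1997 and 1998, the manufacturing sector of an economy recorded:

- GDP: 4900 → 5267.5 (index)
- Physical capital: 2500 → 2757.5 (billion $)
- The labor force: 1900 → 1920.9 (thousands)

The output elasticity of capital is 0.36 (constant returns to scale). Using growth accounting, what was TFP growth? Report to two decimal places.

GDP growth = (5267.5 − 4900) / 4900 = 7.5%.
Physical capital growth = (2757.5 − 2500) / 2500 = 10.3%.
The labor force growth = (1920.9 − 1900) / 1900 = 1.1%.
Labor's share = 1 − 0.36 = 0.64.
Physical capital: 0.36 × 10.3 = 3.708 pp.
The labor force: 0.64 × 1.1 = 0.704 pp.
TFP growth = 7.5 − 4.412 = 3.088%.

TFP grew 3.09%.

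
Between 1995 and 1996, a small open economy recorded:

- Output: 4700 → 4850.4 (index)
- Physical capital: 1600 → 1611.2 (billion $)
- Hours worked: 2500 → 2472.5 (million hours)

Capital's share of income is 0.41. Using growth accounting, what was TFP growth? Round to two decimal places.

3.56%

Output growth = (4850.4 − 4700) / 4700 = 3.2%.
Physical capital growth = (1611.2 − 1600) / 1600 = 0.7%.
Hours worked growth = (2472.5 − 2500) / 2500 = -1.1%.
Labor's share = 1 − 0.41 = 0.59.
Physical capital: 0.41 × 0.7 = 0.287 pp.
Hours worked: 0.59 × (-1.1) = -0.649 pp.
TFP growth = 3.2 + 0.362 = 3.562%.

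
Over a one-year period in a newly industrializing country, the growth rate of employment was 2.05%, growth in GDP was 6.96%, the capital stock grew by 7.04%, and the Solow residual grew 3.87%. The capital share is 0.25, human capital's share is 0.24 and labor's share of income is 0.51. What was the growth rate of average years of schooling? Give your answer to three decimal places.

Labor's share = 1 − 0.25 − 0.24 = 0.51.
gY = gA + 0.25×7.04 + 0.51×2.05 + 0.24×g.
0.24×g = 6.96 − 3.87 − 2.8055 = 0.2845.
g = 0.2845 / 0.24 = 1.18542%.

Average years of schooling grew 1.185%.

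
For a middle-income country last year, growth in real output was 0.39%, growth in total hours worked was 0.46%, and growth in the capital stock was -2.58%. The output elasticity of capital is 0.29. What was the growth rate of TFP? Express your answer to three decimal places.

Labor's share = 1 − 0.29 = 0.71.
The capital stock: 0.29 × (-2.58) = -0.7482 pp.
Total hours worked: 0.71 × 0.46 = 0.3266 pp.
TFP growth = 0.39 + 0.4216 = 0.8116%.

0.812%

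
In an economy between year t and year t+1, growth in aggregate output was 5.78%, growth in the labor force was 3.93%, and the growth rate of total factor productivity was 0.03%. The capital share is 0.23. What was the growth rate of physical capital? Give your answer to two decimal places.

Labor's share = 1 − 0.23 = 0.77.
gY = gA + 0.77×3.93 + 0.23×g.
0.23×g = 5.78 − 0.03 − 3.0261 = 2.7239.
g = 2.7239 / 0.23 = 11.843%.

11.84%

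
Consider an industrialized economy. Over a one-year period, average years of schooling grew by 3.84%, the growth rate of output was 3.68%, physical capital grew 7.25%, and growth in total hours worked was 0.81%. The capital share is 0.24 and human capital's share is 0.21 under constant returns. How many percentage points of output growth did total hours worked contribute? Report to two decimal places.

Labor's share = 1 − 0.24 − 0.21 = 0.55.
Contribution = share × growth = 0.55 × 0.81 = 0.4455 pp.

0.45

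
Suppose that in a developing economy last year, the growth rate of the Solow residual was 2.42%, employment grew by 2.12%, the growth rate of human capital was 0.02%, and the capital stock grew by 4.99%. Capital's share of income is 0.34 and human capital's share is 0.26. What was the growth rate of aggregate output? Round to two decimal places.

Labor's share = 1 − 0.34 − 0.26 = 0.4.
The capital stock: 0.34 × 4.99 = 1.6966 pp.
Human capital: 0.26 × 0.02 = 0.0052 pp.
Employment: 0.4 × 2.12 = 0.848 pp.
Output growth = 2.42 + 2.5498 = 4.9698%.

4.97%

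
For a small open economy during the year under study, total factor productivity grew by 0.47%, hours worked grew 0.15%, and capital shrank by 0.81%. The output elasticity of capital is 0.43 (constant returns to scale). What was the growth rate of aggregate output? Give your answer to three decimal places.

Aggregate output growth was 0.207%.

Labor's share = 1 − 0.43 = 0.57.
Capital: 0.43 × (-0.81) = -0.3483 pp.
Hours worked: 0.57 × 0.15 = 0.0855 pp.
Output growth = 0.47 + (-0.2628) = 0.2072%.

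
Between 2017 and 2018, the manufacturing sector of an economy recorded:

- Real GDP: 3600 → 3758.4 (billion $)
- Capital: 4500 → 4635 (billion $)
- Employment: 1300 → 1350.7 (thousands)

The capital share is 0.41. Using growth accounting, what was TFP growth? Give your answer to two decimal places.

Real GDP growth = (3758.4 − 3600) / 3600 = 4.4%.
Capital growth = (4635 − 4500) / 4500 = 3%.
Employment growth = (1350.7 − 1300) / 1300 = 3.9%.
Labor's share = 1 − 0.41 = 0.59.
Capital: 0.41 × 3 = 1.23 pp.
Employment: 0.59 × 3.9 = 2.301 pp.
TFP growth = 4.4 − 3.531 = 0.869%.

0.87%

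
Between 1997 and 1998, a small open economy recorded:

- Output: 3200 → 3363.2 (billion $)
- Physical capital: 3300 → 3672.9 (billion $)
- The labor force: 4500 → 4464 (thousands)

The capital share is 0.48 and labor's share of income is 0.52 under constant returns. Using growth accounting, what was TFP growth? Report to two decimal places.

0.09%

Output growth = (3363.2 − 3200) / 3200 = 5.1%.
Physical capital growth = (3672.9 − 3300) / 3300 = 11.3%.
The labor force growth = (4464 − 4500) / 4500 = -0.8%.
Labor's share = 1 − 0.48 = 0.52.
Physical capital: 0.48 × 11.3 = 5.424 pp.
The labor force: 0.52 × (-0.8) = -0.416 pp.
TFP growth = 5.1 − 5.008 = 0.092%.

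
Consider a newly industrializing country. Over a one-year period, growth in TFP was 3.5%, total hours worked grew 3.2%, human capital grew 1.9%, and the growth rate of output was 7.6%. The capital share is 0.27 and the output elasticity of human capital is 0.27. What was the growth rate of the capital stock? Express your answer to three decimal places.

7.833%

Labor's share = 1 − 0.27 − 0.27 = 0.46.
gY = gA + 0.27×1.9 + 0.46×3.2 + 0.27×g.
0.27×g = 7.6 − 3.5 − 1.985 = 2.115.
g = 2.115 / 0.27 = 7.83333%.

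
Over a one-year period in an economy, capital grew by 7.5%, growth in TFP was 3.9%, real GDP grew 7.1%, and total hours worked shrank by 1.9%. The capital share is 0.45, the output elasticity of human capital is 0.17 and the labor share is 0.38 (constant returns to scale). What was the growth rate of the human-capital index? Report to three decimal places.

Labor's share = 1 − 0.45 − 0.17 = 0.38.
gY = gA + 0.45×7.5 + 0.38×(-1.9) + 0.17×g.
0.17×g = 7.1 − 3.9 − 2.653 = 0.547.
g = 0.547 / 0.17 = 3.21765%.

3.218%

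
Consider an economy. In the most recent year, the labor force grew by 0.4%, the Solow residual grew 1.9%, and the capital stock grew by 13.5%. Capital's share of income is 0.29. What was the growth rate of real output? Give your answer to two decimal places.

6.10%

Labor's share = 1 − 0.29 = 0.71.
The capital stock: 0.29 × 13.5 = 3.915 pp.
The labor force: 0.71 × 0.4 = 0.284 pp.
Output growth = 1.9 + 4.199 = 6.099%.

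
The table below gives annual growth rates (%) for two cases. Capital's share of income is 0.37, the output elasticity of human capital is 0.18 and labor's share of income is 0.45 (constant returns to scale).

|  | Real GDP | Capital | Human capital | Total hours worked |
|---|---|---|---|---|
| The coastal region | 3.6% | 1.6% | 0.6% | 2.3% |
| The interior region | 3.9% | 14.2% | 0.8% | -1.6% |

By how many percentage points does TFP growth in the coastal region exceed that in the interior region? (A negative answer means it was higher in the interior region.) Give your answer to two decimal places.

Labor's share = 1 − 0.37 − 0.18 = 0.45.
The coastal region: TFP = 3.6 − 0.592 − 0.108 − 1.035 = 1.865%.
The interior region: TFP = 3.9 − 5.254 − 0.144 + 0.72 = -0.778%.
Difference = 1.865 − (-0.778) = 2.643 pp.

2.64 percentage points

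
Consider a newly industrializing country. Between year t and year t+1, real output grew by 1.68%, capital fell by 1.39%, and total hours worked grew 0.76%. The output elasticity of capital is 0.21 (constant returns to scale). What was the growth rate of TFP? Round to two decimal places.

Labor's share = 1 − 0.21 = 0.79.
Capital: 0.21 × (-1.39) = -0.2919 pp.
Total hours worked: 0.79 × 0.76 = 0.6004 pp.
TFP growth = 1.68 − 0.3085 = 1.3715%.

1.37%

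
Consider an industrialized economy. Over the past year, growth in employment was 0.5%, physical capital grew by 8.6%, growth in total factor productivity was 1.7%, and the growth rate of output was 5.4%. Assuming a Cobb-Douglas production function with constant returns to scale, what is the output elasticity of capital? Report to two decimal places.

The output elasticity of capital is 0.40.

gY = gA + α·gK + (1−α)·gL, so gY − gA − gL = α(gK − gL).
5.4 − 1.7 − 0.5 = α × (8.6 − 0.5).
3.2 = 8.1 α, so α = 0.3951.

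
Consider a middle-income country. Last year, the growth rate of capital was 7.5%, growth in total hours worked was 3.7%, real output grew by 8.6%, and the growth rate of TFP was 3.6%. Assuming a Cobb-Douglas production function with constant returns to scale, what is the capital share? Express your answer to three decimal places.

gY = gA + α·gK + (1−α)·gL, so gY − gA − gL = α(gK − gL).
8.6 − 3.6 − 3.7 = α × (7.5 − 3.7).
1.3 = 3.8 α, so α = 0.34211.

α = 0.342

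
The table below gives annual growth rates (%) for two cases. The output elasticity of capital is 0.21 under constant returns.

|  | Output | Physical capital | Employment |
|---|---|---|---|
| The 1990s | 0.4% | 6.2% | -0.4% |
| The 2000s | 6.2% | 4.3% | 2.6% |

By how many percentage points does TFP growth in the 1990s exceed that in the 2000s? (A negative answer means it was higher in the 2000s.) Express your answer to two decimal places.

Labor's share = 1 − 0.21 = 0.79.
The 1990s: TFP = 0.4 − 1.302 + 0.316 = -0.586%.
The 2000s: TFP = 6.2 − 0.903 − 2.054 = 3.243%.
Difference = -0.586 − (3.243) = -3.829 pp.

-3.83 percentage points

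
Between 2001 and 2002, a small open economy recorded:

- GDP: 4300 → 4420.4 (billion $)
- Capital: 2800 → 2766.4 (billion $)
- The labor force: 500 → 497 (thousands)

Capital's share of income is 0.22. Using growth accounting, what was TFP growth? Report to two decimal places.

3.53%

GDP growth = (4420.4 − 4300) / 4300 = 2.8%.
Capital growth = (2766.4 − 2800) / 2800 = -1.2%.
The labor force growth = (497 − 500) / 500 = -0.6%.
Labor's share = 1 − 0.22 = 0.78.
Capital: 0.22 × (-1.2) = -0.264 pp.
The labor force: 0.78 × (-0.6) = -0.468 pp.
TFP growth = 2.8 + 0.732 = 3.532%.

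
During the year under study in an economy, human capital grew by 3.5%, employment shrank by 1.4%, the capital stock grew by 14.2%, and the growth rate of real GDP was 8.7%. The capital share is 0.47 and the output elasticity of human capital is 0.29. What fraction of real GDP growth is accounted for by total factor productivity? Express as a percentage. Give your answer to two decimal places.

Labor's share = 1 − 0.47 − 0.29 = 0.24.
The capital stock: 0.47 × 14.2 = 6.674 pp.
Human capital: 0.29 × 3.5 = 1.015 pp.
Employment: 0.24 × (-1.4) = -0.336 pp.
TFP growth = 8.7 − 7.353 = 1.347%.
TFP share of growth = 1.347 / 8.7 × 100 = 15.4828%.

15.48%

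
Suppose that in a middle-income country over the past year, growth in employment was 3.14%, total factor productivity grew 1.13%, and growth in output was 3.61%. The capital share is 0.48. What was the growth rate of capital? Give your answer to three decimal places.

Labor's share = 1 − 0.48 = 0.52.
gY = gA + 0.52×3.14 + 0.48×g.
0.48×g = 3.61 − 1.13 − 1.6328 = 0.8472.
g = 0.8472 / 0.48 = 1.765%.

Capital grew 1.765%.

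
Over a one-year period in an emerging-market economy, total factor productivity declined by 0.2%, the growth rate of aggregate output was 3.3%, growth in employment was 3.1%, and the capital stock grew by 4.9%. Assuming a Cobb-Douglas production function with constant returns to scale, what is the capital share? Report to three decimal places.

The capital share is 0.222.

gY = gA + α·gK + (1−α)·gL, so gY − gA − gL = α(gK − gL).
3.3 + 0.2 − 3.1 = α × (4.9 − 3.1).
0.4 = 1.8 α, so α = 0.22222.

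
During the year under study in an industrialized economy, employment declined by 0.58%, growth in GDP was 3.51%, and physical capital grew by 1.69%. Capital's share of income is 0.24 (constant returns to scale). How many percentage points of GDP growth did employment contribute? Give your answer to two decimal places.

Labor's share = 1 − 0.24 = 0.76.
Contribution = share × growth = 0.76 × (-0.58) = -0.4408 pp.

-0.44 percentage points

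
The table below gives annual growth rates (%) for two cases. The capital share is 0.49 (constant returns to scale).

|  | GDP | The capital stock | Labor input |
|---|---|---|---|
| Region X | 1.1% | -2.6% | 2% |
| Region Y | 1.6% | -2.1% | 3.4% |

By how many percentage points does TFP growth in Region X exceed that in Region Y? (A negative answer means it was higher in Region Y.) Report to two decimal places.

Labor's share = 1 − 0.49 = 0.51.
Region X: TFP = 1.1 + 1.274 − 1.02 = 1.354%.
Region Y: TFP = 1.6 + 1.029 − 1.734 = 0.895%.
Difference = 1.354 − (0.895) = 0.459 pp.

0.46 percentage points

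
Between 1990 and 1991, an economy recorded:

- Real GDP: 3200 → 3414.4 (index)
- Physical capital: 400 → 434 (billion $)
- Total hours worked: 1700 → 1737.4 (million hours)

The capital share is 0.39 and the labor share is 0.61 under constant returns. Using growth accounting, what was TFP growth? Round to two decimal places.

Real GDP growth = (3414.4 − 3200) / 3200 = 6.7%.
Physical capital growth = (434 − 400) / 400 = 8.5%.
Total hours worked growth = (1737.4 − 1700) / 1700 = 2.2%.
Labor's share = 1 − 0.39 = 0.61.
Physical capital: 0.39 × 8.5 = 3.315 pp.
Total hours worked: 0.61 × 2.2 = 1.342 pp.
TFP growth = 6.7 − 4.657 = 2.043%.

TFP growth was 2.04%.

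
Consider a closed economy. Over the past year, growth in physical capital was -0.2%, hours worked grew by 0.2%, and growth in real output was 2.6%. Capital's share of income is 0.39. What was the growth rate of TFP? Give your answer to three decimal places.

Labor's share = 1 − 0.39 = 0.61.
Physical capital: 0.39 × (-0.2) = -0.078 pp.
Hours worked: 0.61 × 0.2 = 0.122 pp.
TFP growth = 2.6 − 0.044 = 2.556%.

2.556%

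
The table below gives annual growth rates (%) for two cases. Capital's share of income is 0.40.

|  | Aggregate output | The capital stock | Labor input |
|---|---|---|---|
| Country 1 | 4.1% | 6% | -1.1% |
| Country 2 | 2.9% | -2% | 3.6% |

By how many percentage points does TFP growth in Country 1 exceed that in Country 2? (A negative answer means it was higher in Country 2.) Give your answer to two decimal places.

0.82 percentage points

Labor's share = 1 − 0.4 = 0.6.
Country 1: TFP = 4.1 − 2.4 + 0.66 = 2.36%.
Country 2: TFP = 2.9 + 0.8 − 2.16 = 1.54%.
Difference = 2.36 − (1.54) = 0.82 pp.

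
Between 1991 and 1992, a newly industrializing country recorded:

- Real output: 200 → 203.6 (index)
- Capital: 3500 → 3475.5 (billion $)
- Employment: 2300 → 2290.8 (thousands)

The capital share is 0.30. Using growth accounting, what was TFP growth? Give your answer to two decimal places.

2.29%

Real output growth = (203.6 − 200) / 200 = 1.8%.
Capital growth = (3475.5 − 3500) / 3500 = -0.7%.
Employment growth = (2290.8 − 2300) / 2300 = -0.4%.
Labor's share = 1 − 0.3 = 0.7.
Capital: 0.3 × (-0.7) = -0.21 pp.
Employment: 0.7 × (-0.4) = -0.28 pp.
TFP growth = 1.8 + 0.49 = 2.29%.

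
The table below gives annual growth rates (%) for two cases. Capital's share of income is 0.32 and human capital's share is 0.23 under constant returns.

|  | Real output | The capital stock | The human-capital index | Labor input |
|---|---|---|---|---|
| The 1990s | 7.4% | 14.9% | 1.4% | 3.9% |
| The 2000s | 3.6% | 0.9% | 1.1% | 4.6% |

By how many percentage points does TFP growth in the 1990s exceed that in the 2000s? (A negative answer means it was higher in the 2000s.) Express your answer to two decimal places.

Labor's share = 1 − 0.32 − 0.23 = 0.45.
The 1990s: TFP = 7.4 − 4.768 − 0.322 − 1.755 = 0.555%.
The 2000s: TFP = 3.6 − 0.288 − 0.253 − 2.07 = 0.989%.
Difference = 0.555 − (0.989) = -0.434 pp.

-0.43 percentage points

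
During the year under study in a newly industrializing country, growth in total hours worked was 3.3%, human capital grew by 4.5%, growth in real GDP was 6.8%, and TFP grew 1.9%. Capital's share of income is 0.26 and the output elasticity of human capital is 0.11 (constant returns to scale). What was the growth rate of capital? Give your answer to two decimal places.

Capital growth was 8.95%.

Labor's share = 1 − 0.26 − 0.11 = 0.63.
gY = gA + 0.11×4.5 + 0.63×3.3 + 0.26×g.
0.26×g = 6.8 − 1.9 − 2.574 = 2.326.
g = 2.326 / 0.26 = 8.9462%.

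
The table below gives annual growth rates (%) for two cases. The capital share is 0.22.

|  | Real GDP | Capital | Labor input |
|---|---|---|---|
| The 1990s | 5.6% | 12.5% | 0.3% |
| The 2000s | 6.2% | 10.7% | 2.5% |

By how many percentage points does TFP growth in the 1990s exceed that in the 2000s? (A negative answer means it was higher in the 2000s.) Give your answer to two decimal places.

0.72 percentage points

Labor's share = 1 − 0.22 = 0.78.
The 1990s: TFP = 5.6 − 2.75 − 0.234 = 2.616%.
The 2000s: TFP = 6.2 − 2.354 − 1.95 = 1.896%.
Difference = 2.616 − (1.896) = 0.72 pp.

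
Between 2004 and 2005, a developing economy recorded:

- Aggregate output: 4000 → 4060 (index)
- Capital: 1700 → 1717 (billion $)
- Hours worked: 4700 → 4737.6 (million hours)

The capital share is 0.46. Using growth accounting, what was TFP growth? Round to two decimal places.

Aggregate output growth = (4060 − 4000) / 4000 = 1.5%.
Capital growth = (1717 − 1700) / 1700 = 1%.
Hours worked growth = (4737.6 − 4700) / 4700 = 0.8%.
Labor's share = 1 − 0.46 = 0.54.
Capital: 0.46 × 1 = 0.46 pp.
Hours worked: 0.54 × 0.8 = 0.432 pp.
TFP growth = 1.5 − 0.892 = 0.608%.

0.61%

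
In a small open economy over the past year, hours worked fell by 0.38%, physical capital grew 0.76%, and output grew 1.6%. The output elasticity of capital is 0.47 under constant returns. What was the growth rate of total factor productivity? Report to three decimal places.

Total factor productivity grew 1.444%.

Labor's share = 1 − 0.47 = 0.53.
Physical capital: 0.47 × 0.76 = 0.3572 pp.
Hours worked: 0.53 × (-0.38) = -0.2014 pp.
TFP growth = 1.6 − 0.1558 = 1.4442%.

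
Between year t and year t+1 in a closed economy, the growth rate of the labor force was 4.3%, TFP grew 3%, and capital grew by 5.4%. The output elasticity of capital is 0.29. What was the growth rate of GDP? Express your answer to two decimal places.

Labor's share = 1 − 0.29 = 0.71.
Capital: 0.29 × 5.4 = 1.566 pp.
The labor force: 0.71 × 4.3 = 3.053 pp.
Output growth = 3 + 4.619 = 7.619%.

7.62%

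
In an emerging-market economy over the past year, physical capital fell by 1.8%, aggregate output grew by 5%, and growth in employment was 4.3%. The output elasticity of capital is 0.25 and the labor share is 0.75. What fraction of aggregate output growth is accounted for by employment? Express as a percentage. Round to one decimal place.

Employment accounted for 64.5% of growth.

Labor's share = 1 − 0.25 = 0.75.
Employment contributed 0.75 × 4.3 = 3.225 pp.
Share of growth = 3.225 / 5 × 100 = 64.5%.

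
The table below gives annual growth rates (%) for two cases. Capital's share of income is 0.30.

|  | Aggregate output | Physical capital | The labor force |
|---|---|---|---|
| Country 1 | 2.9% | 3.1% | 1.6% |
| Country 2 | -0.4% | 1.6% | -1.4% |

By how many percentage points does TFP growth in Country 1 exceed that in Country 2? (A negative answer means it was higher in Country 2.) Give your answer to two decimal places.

Labor's share = 1 − 0.3 = 0.7.
Country 1: TFP = 2.9 − 0.93 − 1.12 = 0.85%.
Country 2: TFP = -0.4 − 0.48 + 0.98 = 0.1%.
Difference = 0.85 − (0.1) = 0.75 pp.

0.75 percentage points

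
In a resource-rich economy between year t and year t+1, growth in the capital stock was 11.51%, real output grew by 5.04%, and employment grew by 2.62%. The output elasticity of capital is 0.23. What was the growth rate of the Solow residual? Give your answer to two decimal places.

0.38%

Labor's share = 1 − 0.23 = 0.77.
The capital stock: 0.23 × 11.51 = 2.6473 pp.
Employment: 0.77 × 2.62 = 2.0174 pp.
TFP growth = 5.04 − 4.6647 = 0.3753%.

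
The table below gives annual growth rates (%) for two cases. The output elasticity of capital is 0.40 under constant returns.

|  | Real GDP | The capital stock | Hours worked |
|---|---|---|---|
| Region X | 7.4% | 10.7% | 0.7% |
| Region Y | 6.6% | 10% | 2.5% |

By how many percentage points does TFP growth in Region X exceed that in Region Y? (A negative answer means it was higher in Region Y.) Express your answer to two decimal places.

1.60 percentage points

Labor's share = 1 − 0.4 = 0.6.
Region X: TFP = 7.4 − 4.28 − 0.42 = 2.7%.
Region Y: TFP = 6.6 − 4 − 1.5 = 1.1%.
Difference = 2.7 − (1.1) = 1.6 pp.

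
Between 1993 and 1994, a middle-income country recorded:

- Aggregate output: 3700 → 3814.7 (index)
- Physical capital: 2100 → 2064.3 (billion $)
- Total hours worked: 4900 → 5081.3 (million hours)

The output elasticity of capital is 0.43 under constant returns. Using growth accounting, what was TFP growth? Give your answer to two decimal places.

TFP growth was 1.72%.

Aggregate output growth = (3814.7 − 3700) / 3700 = 3.1%.
Physical capital growth = (2064.3 − 2100) / 2100 = -1.7%.
Total hours worked growth = (5081.3 − 4900) / 4900 = 3.7%.
Labor's share = 1 − 0.43 = 0.57.
Physical capital: 0.43 × (-1.7) = -0.731 pp.
Total hours worked: 0.57 × 3.7 = 2.109 pp.
TFP growth = 3.1 − 1.378 = 1.722%.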